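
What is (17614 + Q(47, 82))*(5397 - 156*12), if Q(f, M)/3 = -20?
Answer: 61877850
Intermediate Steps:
Q(f, M) = -60 (Q(f, M) = 3*(-20) = -60)
(17614 + Q(47, 82))*(5397 - 156*12) = (17614 - 60)*(5397 - 156*12) = 17554*(5397 - 1872) = 17554*3525 = 61877850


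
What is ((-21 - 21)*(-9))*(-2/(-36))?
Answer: 21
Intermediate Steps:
((-21 - 21)*(-9))*(-2/(-36)) = (-42*(-9))*(-2*(-1/36)) = 378*(1/18) = 21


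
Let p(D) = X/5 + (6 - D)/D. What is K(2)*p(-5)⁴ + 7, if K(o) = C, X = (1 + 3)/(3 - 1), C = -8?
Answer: -48113/625 ≈ -76.981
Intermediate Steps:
X = 2 (X = 4/2 = 4*(½) = 2)
K(o) = -8
p(D) = ⅖ + (6 - D)/D (p(D) = 2/5 + (6 - D)/D = 2*(⅕) + (6 - D)/D = ⅖ + (6 - D)/D)
K(2)*p(-5)⁴ + 7 = -8*(-⅗ + 6/(-5))⁴ + 7 = -8*(-⅗ + 6*(-⅕))⁴ + 7 = -8*(-⅗ - 6/5)⁴ + 7 = -8*(-9/5)⁴ + 7 = -8*6561/625 + 7 = -52488/625 + 7 = -48113/625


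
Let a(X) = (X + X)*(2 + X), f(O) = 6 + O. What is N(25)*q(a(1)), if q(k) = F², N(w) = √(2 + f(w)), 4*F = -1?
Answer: √33/16 ≈ 0.35904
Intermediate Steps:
F = -¼ (F = (¼)*(-1) = -¼ ≈ -0.25000)
N(w) = √(8 + w) (N(w) = √(2 + (6 + w)) = √(8 + w))
a(X) = 2*X*(2 + X) (a(X) = (2*X)*(2 + X) = 2*X*(2 + X))
q(k) = 1/16 (q(k) = (-¼)² = 1/16)
N(25)*q(a(1)) = √(8 + 25)*(1/16) = √33*(1/16) = √33/16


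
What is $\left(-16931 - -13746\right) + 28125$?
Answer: $24940$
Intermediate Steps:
$\left(-16931 - -13746\right) + 28125 = \left(-16931 + \left(-1622 + 15368\right)\right) + 28125 = \left(-16931 + 13746\right) + 28125 = -3185 + 28125 = 24940$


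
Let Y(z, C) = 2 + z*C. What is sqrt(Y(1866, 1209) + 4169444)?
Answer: 4*sqrt(401590) ≈ 2534.8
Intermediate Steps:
Y(z, C) = 2 + C*z
sqrt(Y(1866, 1209) + 4169444) = sqrt((2 + 1209*1866) + 4169444) = sqrt((2 + 2255994) + 4169444) = sqrt(2255996 + 4169444) = sqrt(6425440) = 4*sqrt(401590)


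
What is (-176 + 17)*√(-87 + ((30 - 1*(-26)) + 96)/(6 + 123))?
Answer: -53*I*√1428159/43 ≈ -1473.0*I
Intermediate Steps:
(-176 + 17)*√(-87 + ((30 - 1*(-26)) + 96)/(6 + 123)) = -159*√(-87 + ((30 + 26) + 96)/129) = -159*√(-87 + (56 + 96)*(1/129)) = -159*√(-87 + 152*(1/129)) = -159*√(-87 + 152/129) = -53*I*√1428159/43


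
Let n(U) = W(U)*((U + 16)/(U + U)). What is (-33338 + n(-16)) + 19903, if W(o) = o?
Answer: -13435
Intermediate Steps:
n(U) = 8 + U/2 (n(U) = U*((U + 16)/(U + U)) = U*((16 + U)/((2*U))) = U*((16 + U)*(1/(2*U))) = U*((16 + U)/(2*U)) = 8 + U/2)
(-33338 + n(-16)) + 19903 = (-33338 + (8 + (½)*(-16))) + 19903 = (-33338 + (8 - 8)) + 19903 = (-33338 + 0) + 19903 = -33338 + 19903 = -13435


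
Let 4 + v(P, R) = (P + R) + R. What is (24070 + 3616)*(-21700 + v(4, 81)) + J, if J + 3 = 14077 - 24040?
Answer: -596311034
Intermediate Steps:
J = -9966 (J = -3 + (14077 - 24040) = -3 - 9963 = -9966)
v(P, R) = -4 + P + 2*R (v(P, R) = -4 + ((P + R) + R) = -4 + (P + 2*R) = -4 + P + 2*R)
(24070 + 3616)*(-21700 + v(4, 81)) + J = (24070 + 3616)*(-21700 + (-4 + 4 + 2*81)) - 9966 = 27686*(-21700 + (-4 + 4 + 162)) - 9966 = 27686*(-21700 + 162) - 9966 = 27686*(-21538) - 9966 = -596301068 - 9966 = -596311034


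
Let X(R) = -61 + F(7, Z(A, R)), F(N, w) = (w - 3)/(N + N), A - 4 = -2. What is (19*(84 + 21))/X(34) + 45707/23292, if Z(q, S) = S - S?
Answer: -611374661/19961244 ≈ -30.628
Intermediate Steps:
A = 2 (A = 4 - 2 = 2)
Z(q, S) = 0
F(N, w) = (-3 + w)/(2*N) (F(N, w) = (-3 + w)/((2*N)) = (-3 + w)*(1/(2*N)) = (-3 + w)/(2*N))
X(R) = -857/14 (X(R) = -61 + (½)*(-3 + 0)/7 = -61 + (½)*(⅐)*(-3) = -61 - 3/14 = -857/14)
(19*(84 + 21))/X(34) + 45707/23292 = (19*(84 + 21))/(-857/14) + 45707/23292 = (19*105)*(-14/857) + 45707*(1/23292) = 1995*(-14/857) + 45707/23292 = -27930/857 + 45707/23292 = -611374661/19961244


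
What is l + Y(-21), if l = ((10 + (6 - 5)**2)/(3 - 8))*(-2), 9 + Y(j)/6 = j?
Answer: -878/5 ≈ -175.60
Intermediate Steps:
Y(j) = -54 + 6*j
l = 22/5 (l = ((10 + 1**2)/(-5))*(-2) = ((10 + 1)*(-1/5))*(-2) = (11*(-1/5))*(-2) = -11/5*(-2) = 22/5 ≈ 4.4000)
l + Y(-21) = 22/5 + (-54 + 6*(-21)) = 22/5 + (-54 - 126) = 22/5 - 180 = -878/5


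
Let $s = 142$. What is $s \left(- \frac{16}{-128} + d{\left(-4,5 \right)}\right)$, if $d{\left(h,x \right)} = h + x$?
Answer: $\frac{639}{4} \approx 159.75$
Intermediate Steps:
$s \left(- \frac{16}{-128} + d{\left(-4,5 \right)}\right) = 142 \left(- \frac{16}{-128} + \left(-4 + 5\right)\right) = 142 \left(\left(-16\right) \left(- \frac{1}{128}\right) + 1\right) = 142 \left(\frac{1}{8} + 1\right) = 142 \cdot \frac{9}{8} = \frac{639}{4}$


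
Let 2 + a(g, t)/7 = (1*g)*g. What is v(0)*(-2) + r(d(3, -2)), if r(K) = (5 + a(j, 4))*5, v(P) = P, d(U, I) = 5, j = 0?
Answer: -45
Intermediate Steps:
a(g, t) = -14 + 7*g² (a(g, t) = -14 + 7*((1*g)*g) = -14 + 7*(g*g) = -14 + 7*g²)
r(K) = -45 (r(K) = (5 + (-14 + 7*0²))*5 = (5 + (-14 + 7*0))*5 = (5 + (-14 + 0))*5 = (5 - 14)*5 = -9*5 = -45)
v(0)*(-2) + r(d(3, -2)) = 0*(-2) - 45 = 0 - 45 = -45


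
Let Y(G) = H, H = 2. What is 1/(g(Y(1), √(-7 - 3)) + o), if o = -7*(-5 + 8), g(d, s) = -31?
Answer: -1/52 ≈ -0.019231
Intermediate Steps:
Y(G) = 2
o = -21 (o = -7*3 = -21)
1/(g(Y(1), √(-7 - 3)) + o) = 1/(-31 - 21) = 1/(-52) = -1/52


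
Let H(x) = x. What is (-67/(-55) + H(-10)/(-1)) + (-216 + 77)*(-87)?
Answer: 665732/55 ≈ 12104.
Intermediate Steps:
(-67/(-55) + H(-10)/(-1)) + (-216 + 77)*(-87) = (-67/(-55) - 10/(-1)) + (-216 + 77)*(-87) = (-67*(-1/55) - 10*(-1)) - 139*(-87) = (67/55 + 10) + 12093 = 617/55 + 12093 = 665732/55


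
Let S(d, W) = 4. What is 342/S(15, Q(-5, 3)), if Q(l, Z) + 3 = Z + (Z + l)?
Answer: 171/2 ≈ 85.500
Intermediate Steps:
Q(l, Z) = -3 + l + 2*Z (Q(l, Z) = -3 + (Z + (Z + l)) = -3 + (l + 2*Z) = -3 + l + 2*Z)
342/S(15, Q(-5, 3)) = 342/4 = 342*(¼) = 171/2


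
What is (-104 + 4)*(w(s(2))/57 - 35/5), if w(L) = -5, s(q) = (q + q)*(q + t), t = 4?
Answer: 40400/57 ≈ 708.77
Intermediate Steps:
s(q) = 2*q*(4 + q) (s(q) = (q + q)*(q + 4) = (2*q)*(4 + q) = 2*q*(4 + q))
(-104 + 4)*(w(s(2))/57 - 35/5) = (-104 + 4)*(-5/57 - 35/5) = -100*(-5*1/57 - 35*⅕) = -100*(-5/57 - 7) = -100*(-404/57) = 40400/57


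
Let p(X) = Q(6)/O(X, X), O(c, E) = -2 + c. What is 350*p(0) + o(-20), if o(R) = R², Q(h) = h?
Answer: -650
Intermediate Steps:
p(X) = 6/(-2 + X)
350*p(0) + o(-20) = 350*(6/(-2 + 0)) + (-20)² = 350*(6/(-2)) + 400 = 350*(6*(-½)) + 400 = 350*(-3) + 400 = -1050 + 400 = -650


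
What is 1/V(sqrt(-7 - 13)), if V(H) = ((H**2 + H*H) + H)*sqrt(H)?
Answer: -5**(3/4)/405 - 5**(1/4)/1620 - I*5**(1/4)/1620 + I*5**(3/4)/405 ≈ -0.0091791 + 0.007333*I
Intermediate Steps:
V(H) = sqrt(H)*(H + 2*H**2) (V(H) = ((H**2 + H**2) + H)*sqrt(H) = (2*H**2 + H)*sqrt(H) = (H + 2*H**2)*sqrt(H) = sqrt(H)*(H + 2*H**2))
1/V(sqrt(-7 - 13)) = 1/((sqrt(-7 - 13))**(3/2)*(1 + 2*sqrt(-7 - 13))) = 1/((sqrt(-20))**(3/2)*(1 + 2*sqrt(-20))) = 1/((2*I*sqrt(5))**(3/2)*(1 + 2*(2*I*sqrt(5)))) = 1/((2*sqrt(2)*5**(3/4)*I**(3/2))*(1 + 4*I*sqrt(5))) = 1/(2*sqrt(2)*5**(3/4)*I**(3/2)*(1 + 4*I*sqrt(5))) = -sqrt(2)*5**(1/4)*sqrt(I)/(20*(1 + 4*I*sqrt(5)))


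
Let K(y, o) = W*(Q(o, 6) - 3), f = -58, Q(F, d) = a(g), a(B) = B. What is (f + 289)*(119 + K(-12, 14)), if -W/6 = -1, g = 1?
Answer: 24717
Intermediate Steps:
W = 6 (W = -6*(-1) = 6)
Q(F, d) = 1
K(y, o) = -12 (K(y, o) = 6*(1 - 3) = 6*(-2) = -12)
(f + 289)*(119 + K(-12, 14)) = (-58 + 289)*(119 - 12) = 231*107 = 24717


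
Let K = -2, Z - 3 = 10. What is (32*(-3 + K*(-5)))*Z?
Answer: 2912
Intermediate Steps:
Z = 13 (Z = 3 + 10 = 13)
(32*(-3 + K*(-5)))*Z = (32*(-3 - 2*(-5)))*13 = (32*(-3 + 10))*13 = (32*7)*13 = 224*13 = 2912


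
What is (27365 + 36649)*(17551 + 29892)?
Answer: 3037016202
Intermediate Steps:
(27365 + 36649)*(17551 + 29892) = 64014*47443 = 3037016202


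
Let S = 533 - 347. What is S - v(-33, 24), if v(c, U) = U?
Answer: 162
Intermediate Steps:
S = 186
S - v(-33, 24) = 186 - 1*24 = 186 - 24 = 162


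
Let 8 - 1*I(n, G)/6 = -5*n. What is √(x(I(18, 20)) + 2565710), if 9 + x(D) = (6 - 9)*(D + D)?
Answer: √2562173 ≈ 1600.7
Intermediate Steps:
I(n, G) = 48 + 30*n (I(n, G) = 48 - (-30)*n = 48 + 30*n)
x(D) = -9 - 6*D (x(D) = -9 + (6 - 9)*(D + D) = -9 - 6*D)
√(x(I(18, 20)) + 2565710) = √((-9 - 6*(48 + 30*18)) + 2565710) = √((-9 - 6*(48 + 540)) + 2565710) = √((-9 - 6*588) + 2565710) = √((-9 - 3528) + 2565710) = √(-3537 + 2565710) = √2562173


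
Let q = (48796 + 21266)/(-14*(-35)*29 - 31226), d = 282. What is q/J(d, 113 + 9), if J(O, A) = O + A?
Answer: -11677/1145744 ≈ -0.010192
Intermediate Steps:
J(O, A) = A + O
q = -11677/2836 (q = 70062/(490*29 - 31226) = 70062/(14210 - 31226) = 70062/(-17016) = 70062*(-1/17016) = -11677/2836 ≈ -4.1174)
q/J(d, 113 + 9) = -11677/(2836*((113 + 9) + 282)) = -11677/(2836*(122 + 282)) = -11677/2836/404 = -11677/2836*1/404 = -11677/1145744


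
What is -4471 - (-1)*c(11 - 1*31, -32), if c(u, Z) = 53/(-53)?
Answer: -4472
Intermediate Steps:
c(u, Z) = -1 (c(u, Z) = 53*(-1/53) = -1)
-4471 - (-1)*c(11 - 1*31, -32) = -4471 - (-1)*(-1) = -4471 - 1*1 = -4471 - 1 = -4472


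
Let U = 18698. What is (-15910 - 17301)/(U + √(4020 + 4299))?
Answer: -620979278/349606885 + 33211*√8319/349606885 ≈ -1.7676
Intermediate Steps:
(-15910 - 17301)/(U + √(4020 + 4299)) = (-15910 - 17301)/(18698 + √(4020 + 4299)) = -33211/(18698 + √8319)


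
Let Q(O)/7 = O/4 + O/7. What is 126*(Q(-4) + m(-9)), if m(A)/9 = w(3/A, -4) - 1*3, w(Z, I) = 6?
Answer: 2016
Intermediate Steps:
m(A) = 27 (m(A) = 9*(6 - 1*3) = 9*(6 - 3) = 9*3 = 27)
Q(O) = 11*O/4 (Q(O) = 7*(O/4 + O/7) = 7*(11*O/28) = 11*O/4)
126*(Q(-4) + m(-9)) = 126*((11/4)*(-4) + 27) = 126*(-11 + 27) = 126*16 = 2016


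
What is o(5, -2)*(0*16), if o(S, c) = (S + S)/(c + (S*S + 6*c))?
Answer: 0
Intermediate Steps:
o(S, c) = 2*S/(S² + 7*c) (o(S, c) = (2*S)/(c + (S² + 6*c)) = (2*S)/(S² + 7*c) = 2*S/(S² + 7*c))
o(5, -2)*(0*16) = (2*5/(5² + 7*(-2)))*(0*16) = (2*5/(25 - 14))*0 = (2*5/11)*0 = (2*5*(1/11))*0 = (10/11)*0 = 0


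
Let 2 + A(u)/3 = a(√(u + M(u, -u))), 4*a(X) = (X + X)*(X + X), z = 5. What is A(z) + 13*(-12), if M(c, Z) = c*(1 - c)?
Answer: -207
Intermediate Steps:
a(X) = X² (a(X) = ((X + X)*(X + X))/4 = ((2*X)*(2*X))/4 = (4*X²)/4 = X²)
A(u) = -6 + 3*u + 3*u*(1 - u) (A(u) = -6 + 3*(√(u + u*(1 - u)))² = -6 + 3*(u + u*(1 - u)) = -6 + (3*u + 3*u*(1 - u)) = -6 + 3*u + 3*u*(1 - u))
A(z) + 13*(-12) = (-6 + 3*5 - 3*5*(-1 + 5)) + 13*(-12) = (-6 + 15 - 3*5*4) - 156 = (-6 + 15 - 60) - 156 = -51 - 156 = -207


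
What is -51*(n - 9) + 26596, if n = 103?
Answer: 21802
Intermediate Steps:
-51*(n - 9) + 26596 = -51*(103 - 9) + 26596 = -51*94 + 26596 = -4794 + 26596 = 21802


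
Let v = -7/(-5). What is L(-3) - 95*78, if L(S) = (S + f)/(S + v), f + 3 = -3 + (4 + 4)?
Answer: -59275/8 ≈ -7409.4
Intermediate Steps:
v = 7/5 (v = -7*(-1/5) = 7/5 ≈ 1.4000)
f = 2 (f = -3 + (-3 + (4 + 4)) = -3 + (-3 + 8) = -3 + 5 = 2)
L(S) = (2 + S)/(7/5 + S) (L(S) = (S + 2)/(S + 7/5) = (2 + S)/(7/5 + S))
L(-3) - 95*78 = 5*(2 - 3)/(7 + 5*(-3)) - 95*78 = 5*(-1)/(7 - 15) - 7410 = 5*(-1)/(-8) - 7410 = 5*(-1/8)*(-1) - 7410 = 5/8 - 7410 = -59275/8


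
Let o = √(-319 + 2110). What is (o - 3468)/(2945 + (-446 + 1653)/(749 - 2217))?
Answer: -5091024/4322053 + 4404*√199/4322053 ≈ -1.1635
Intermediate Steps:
o = 3*√199 (o = √1791 = 3*√199 ≈ 42.320)
(o - 3468)/(2945 + (-446 + 1653)/(749 - 2217)) = (3*√199 - 3468)/(2945 + (-446 + 1653)/(749 - 2217)) = (-3468 + 3*√199)/(2945 + 1207/(-1468)) = (-3468 + 3*√199)/(2945 + 1207*(-1/1468)) = (-3468 + 3*√199)/(2945 - 1207/1468) = (-3468 + 3*√199)/(4322053/1468) = (-3468 + 3*√199)*(1468/4322053) = -5091024/4322053 + 4404*√199/4322053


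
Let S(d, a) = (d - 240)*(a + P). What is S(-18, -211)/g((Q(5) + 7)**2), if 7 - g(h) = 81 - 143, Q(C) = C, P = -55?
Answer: 22876/23 ≈ 994.61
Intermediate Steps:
S(d, a) = (-240 + d)*(-55 + a) (S(d, a) = (d - 240)*(a - 55) = (-240 + d)*(-55 + a))
g(h) = 69 (g(h) = 7 - (81 - 143) = 7 - 1*(-62) = 7 + 62 = 69)
S(-18, -211)/g((Q(5) + 7)**2) = (13200 - 240*(-211) - 55*(-18) - 211*(-18))/69 = (13200 + 50640 + 990 + 3798)*(1/69) = 68628*(1/69) = 22876/23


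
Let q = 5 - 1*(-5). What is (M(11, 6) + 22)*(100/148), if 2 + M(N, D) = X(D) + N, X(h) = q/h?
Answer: 2450/111 ≈ 22.072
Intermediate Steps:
q = 10 (q = 5 + 5 = 10)
X(h) = 10/h
M(N, D) = -2 + N + 10/D (M(N, D) = -2 + (10/D + N) = -2 + (N + 10/D) = -2 + N + 10/D)
(M(11, 6) + 22)*(100/148) = ((-2 + 11 + 10/6) + 22)*(100/148) = ((-2 + 11 + 10*(⅙)) + 22)*(100*(1/148)) = ((-2 + 11 + 5/3) + 22)*(25/37) = (32/3 + 22)*(25/37) = (98/3)*(25/37) = 2450/111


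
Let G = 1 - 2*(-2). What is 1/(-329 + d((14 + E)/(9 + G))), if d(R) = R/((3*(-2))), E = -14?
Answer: -1/329 ≈ -0.0030395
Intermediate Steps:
G = 5 (G = 1 + 4 = 5)
d(R) = -R/6 (d(R) = R/(-6) = R*(-⅙) = -R/6)
1/(-329 + d((14 + E)/(9 + G))) = 1/(-329 - (14 - 14)/(6*(9 + 5))) = 1/(-329 - 0/14) = 1/(-329 - ⅙*0) = 1/(-329 + 0) = 1/(-329) = -1/329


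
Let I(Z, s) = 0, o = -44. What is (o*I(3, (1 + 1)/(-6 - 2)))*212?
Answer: 0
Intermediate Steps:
(o*I(3, (1 + 1)/(-6 - 2)))*212 = -44*0*212 = 0*212 = 0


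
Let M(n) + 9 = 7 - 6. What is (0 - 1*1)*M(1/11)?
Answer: 8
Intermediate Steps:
M(n) = -8 (M(n) = -9 + (7 - 6) = -9 + 1 = -8)
(0 - 1*1)*M(1/11) = (0 - 1*1)*(-8) = (0 - 1)*(-8) = -1*(-8) = 8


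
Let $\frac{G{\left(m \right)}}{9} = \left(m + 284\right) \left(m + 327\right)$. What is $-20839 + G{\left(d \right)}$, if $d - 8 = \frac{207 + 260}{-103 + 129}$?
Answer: $\frac{651529823}{676} \approx 9.638 \cdot 10^{5}$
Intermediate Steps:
$d = \frac{675}{26}$ ($d = 8 + \frac{207 + 260}{-103 + 129} = 8 + \frac{467}{26} = \frac{675}{26} \approx 25.962$)
$G{\left(m \right)} = 9 \left(284 + m\right) \left(327 + m\right)$ ($G{\left(m \right)} = 9 \left(m + 284\right) \left(m + 327\right) = 9 \left(284 + m\right) \left(327 + m\right)$)
$-20839 + G{\left(d \right)} = -20839 + \left(835812 + 9 \left(\frac{675}{26}\right)^{2} + 5499 \cdot \frac{675}{26}\right) = -20839 + \left(835812 + 9 \cdot \frac{455625}{676} + \frac{285525}{2}\right) = -20839 + \left(835812 + \frac{4100625}{676} + \frac{285525}{2}\right) = -20839 + \frac{665616987}{676} = \frac{651529823}{676}$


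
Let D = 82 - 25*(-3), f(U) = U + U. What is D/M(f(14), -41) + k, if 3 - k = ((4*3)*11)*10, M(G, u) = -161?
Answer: -212194/161 ≈ -1318.0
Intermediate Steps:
f(U) = 2*U
D = 157 (D = 82 + 75 = 157)
k = -1317 (k = 3 - (4*3)*11*10 = 3 - 12*11*10 = 3 - 132*10 = 3 - 1*1320 = 3 - 1320 = -1317)
D/M(f(14), -41) + k = 157/(-161) - 1317 = 157*(-1/161) - 1317 = -157/161 - 1317 = -212194/161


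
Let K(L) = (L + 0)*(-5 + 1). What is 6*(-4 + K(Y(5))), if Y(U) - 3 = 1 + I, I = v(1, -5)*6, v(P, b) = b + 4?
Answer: 24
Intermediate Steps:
v(P, b) = 4 + b
I = -6 (I = (4 - 5)*6 = -1*6 = -6)
Y(U) = -2 (Y(U) = 3 + (1 - 6) = 3 - 5 = -2)
K(L) = -4*L (K(L) = L*(-4) = -4*L)
6*(-4 + K(Y(5))) = 6*(-4 - 4*(-2)) = 6*(-4 + 8) = 6*4 = 24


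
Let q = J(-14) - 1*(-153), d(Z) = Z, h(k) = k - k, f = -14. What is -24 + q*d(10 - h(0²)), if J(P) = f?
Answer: 1366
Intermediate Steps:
J(P) = -14
h(k) = 0
q = 139 (q = -14 - 1*(-153) = -14 + 153 = 139)
-24 + q*d(10 - h(0²)) = -24 + 139*(10 - 1*0) = -24 + 139*(10 + 0) = -24 + 139*10 = -24 + 1390 = 1366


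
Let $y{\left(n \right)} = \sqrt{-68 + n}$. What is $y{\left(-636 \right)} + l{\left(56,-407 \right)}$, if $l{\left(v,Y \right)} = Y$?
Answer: $-407 + 8 i \sqrt{11} \approx -407.0 + 26.533 i$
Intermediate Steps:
$y{\left(-636 \right)} + l{\left(56,-407 \right)} = \sqrt{-68 - 636} - 407 = \sqrt{-704} - 407 = 8 i \sqrt{11} - 407 = -407 + 8 i \sqrt{11}$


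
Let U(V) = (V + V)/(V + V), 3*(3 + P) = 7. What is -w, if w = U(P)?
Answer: -1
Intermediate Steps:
P = -⅔ (P = -3 + (⅓)*7 = -3 + 7/3 = -⅔ ≈ -0.66667)
U(V) = 1 (U(V) = (2*V)/((2*V)) = (2*V)*(1/(2*V)) = 1)
w = 1
-w = -1*1 = -1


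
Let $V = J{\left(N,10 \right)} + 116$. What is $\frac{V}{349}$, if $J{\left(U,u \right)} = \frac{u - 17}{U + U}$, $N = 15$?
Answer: $\frac{3473}{10470} \approx 0.33171$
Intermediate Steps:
$J{\left(U,u \right)} = \frac{-17 + u}{2 U}$
$V = \frac{3473}{30}$ ($V = \frac{-17 + 10}{2 \cdot 15} + 116 = \frac{1}{2} \cdot \frac{1}{15} \left(-7\right) + 116 = - \frac{7}{30} + 116 = \frac{3473}{30} \approx 115.77$)
$\frac{V}{349} = \frac{3473}{30 \cdot 349} = \frac{3473}{30} \cdot \frac{1}{349} = \frac{3473}{10470}$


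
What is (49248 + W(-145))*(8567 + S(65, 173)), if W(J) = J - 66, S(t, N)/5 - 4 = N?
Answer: 463497724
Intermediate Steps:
S(t, N) = 20 + 5*N
W(J) = -66 + J
(49248 + W(-145))*(8567 + S(65, 173)) = (49248 + (-66 - 145))*(8567 + (20 + 5*173)) = (49248 - 211)*(8567 + (20 + 865)) = 49037*(8567 + 885) = 49037*9452 = 463497724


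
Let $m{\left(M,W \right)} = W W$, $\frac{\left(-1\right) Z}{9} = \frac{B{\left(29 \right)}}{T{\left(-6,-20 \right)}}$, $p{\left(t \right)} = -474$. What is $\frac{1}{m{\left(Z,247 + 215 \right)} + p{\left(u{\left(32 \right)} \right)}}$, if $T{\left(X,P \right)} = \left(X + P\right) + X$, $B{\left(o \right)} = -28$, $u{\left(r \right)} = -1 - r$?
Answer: $\frac{1}{212970} \approx 4.6955 \cdot 10^{-6}$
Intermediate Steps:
$T{\left(X,P \right)} = P + 2 X$ ($T{\left(X,P \right)} = \left(P + X\right) + X = P + 2 X$)
$Z = - \frac{63}{8}$ ($Z = - 9 \left(- \frac{28}{-20 + 2 \left(-6\right)}\right) = - 9 \left(- \frac{28}{-20 - 12}\right) = - 9 \left(- \frac{28}{-32}\right) = - 9 \left(\left(-28\right) \left(- \frac{1}{32}\right)\right) = \left(-9\right) \frac{7}{8} = - \frac{63}{8} \approx -7.875$)
$m{\left(M,W \right)} = W^{2}$
$\frac{1}{m{\left(Z,247 + 215 \right)} + p{\left(u{\left(32 \right)} \right)}} = \frac{1}{\left(247 + 215\right)^{2} - 474} = \frac{1}{462^{2} - 474} = \frac{1}{213444 - 474} = \frac{1}{212970}$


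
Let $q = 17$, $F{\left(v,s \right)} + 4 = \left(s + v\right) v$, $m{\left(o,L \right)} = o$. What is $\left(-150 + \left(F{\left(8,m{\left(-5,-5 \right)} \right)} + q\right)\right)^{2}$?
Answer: $12769$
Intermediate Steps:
$F{\left(v,s \right)} = -4 + v \left(s + v\right)$ ($F{\left(v,s \right)} = -4 + \left(s + v\right) v = -4 + v \left(s + v\right)$)
$\left(-150 + \left(F{\left(8,m{\left(-5,-5 \right)} \right)} + q\right)\right)^{2} = \left(-150 + \left(\left(-4 + 8^{2} - 40\right) + 17\right)\right)^{2} = \left(-150 + \left(\left(-4 + 64 - 40\right) + 17\right)\right)^{2} = \left(-150 + \left(20 + 17\right)\right)^{2} = \left(-150 + 37\right)^{2} = \left(-113\right)^{2} = 12769$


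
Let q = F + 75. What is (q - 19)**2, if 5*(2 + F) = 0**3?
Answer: 2916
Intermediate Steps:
F = -2 (F = -2 + (1/5)*0**3 = -2 + (1/5)*0 = -2 + 0 = -2)
q = 73 (q = -2 + 75 = 73)
(q - 19)**2 = (73 - 19)**2 = 54**2 = 2916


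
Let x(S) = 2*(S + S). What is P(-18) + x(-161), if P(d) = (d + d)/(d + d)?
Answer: -643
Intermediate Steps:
x(S) = 4*S (x(S) = 2*(2*S) = 4*S)
P(d) = 1 (P(d) = (2*d)/((2*d)) = (2*d)*(1/(2*d)) = 1)
P(-18) + x(-161) = 1 + 4*(-161) = 1 - 644 = -643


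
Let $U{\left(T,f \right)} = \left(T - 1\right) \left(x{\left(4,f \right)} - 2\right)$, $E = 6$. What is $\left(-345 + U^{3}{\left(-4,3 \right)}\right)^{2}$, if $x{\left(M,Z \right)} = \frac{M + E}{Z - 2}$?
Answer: $4140279025$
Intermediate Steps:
$x{\left(M,Z \right)} = \frac{6 + M}{-2 + Z}$ ($x{\left(M,Z \right)} = \frac{M + 6}{Z - 2} = \frac{6 + M}{-2 + Z}$)
$U{\left(T,f \right)} = \left(-1 + T\right) \left(-2 + \frac{10}{-2 + f}\right)$ ($U{\left(T,f \right)} = \left(T - 1\right) \left(\frac{6 + 4}{-2 + f} - 2\right) = \left(-1 + T\right) \left(\frac{1}{-2 + f} 10 - 2\right) = \left(-1 + T\right) \left(\frac{10}{-2 + f} - 2\right) = \left(-1 + T\right) \left(-2 + \frac{10}{-2 + f}\right)$)
$\left(-345 + U^{3}{\left(-4,3 \right)}\right)^{2} = \left(-345 + \left(\frac{2 \left(-5 + 5 \left(-4\right) + \left(1 - -4\right) \left(-2 + 3\right)\right)}{-2 + 3}\right)^{3}\right)^{2} = \left(-345 + \left(\frac{2 \left(-5 - 20 + \left(1 + 4\right) 1\right)}{1}\right)^{3}\right)^{2} = \left(-345 + \left(2 \cdot 1 \left(-5 - 20 + 5 \cdot 1\right)\right)^{3}\right)^{2} = \left(-345 + \left(2 \cdot 1 \left(-5 - 20 + 5\right)\right)^{3}\right)^{2} = \left(-345 + \left(2 \cdot 1 \left(-20\right)\right)^{3}\right)^{2} = \left(-345 + \left(-40\right)^{3}\right)^{2} = \left(-345 - 64000\right)^{2} = \left(-64345\right)^{2} = 4140279025$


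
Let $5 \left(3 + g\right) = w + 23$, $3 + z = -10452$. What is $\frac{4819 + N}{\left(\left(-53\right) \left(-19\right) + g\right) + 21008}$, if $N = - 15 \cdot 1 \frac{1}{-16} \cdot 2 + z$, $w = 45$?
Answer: $- \frac{225365}{881024} \approx -0.2558$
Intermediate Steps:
$z = -10455$ ($z = -3 - 10452 = -10455$)
$g = \frac{53}{5}$ ($g = -3 + \frac{45 + 23}{5} = -3 + \frac{1}{5} \cdot 68 = -3 + \frac{68}{5} = \frac{53}{5} \approx 10.6$)
$N = - \frac{83625}{8}$ ($N = - 15 \cdot 1 \frac{1}{-16} \cdot 2 - 10455 = - 15 \cdot 1 \left(- \frac{1}{16}\right) 2 - 10455 = \left(-15\right) \left(- \frac{1}{16}\right) 2 - 10455 = \frac{15}{16} \cdot 2 - 10455 = \frac{15}{8} - 10455 = - \frac{83625}{8} \approx -10453.0$)
$\frac{4819 + N}{\left(\left(-53\right) \left(-19\right) + g\right) + 21008} = \frac{4819 - \frac{83625}{8}}{\left(\left(-53\right) \left(-19\right) + \frac{53}{5}\right) + 21008} = - \frac{45073}{8 \left(\left(1007 + \frac{53}{5}\right) + 21008\right)} = - \frac{45073}{8 \left(\frac{5088}{5} + 21008\right)} = - \frac{45073}{8 \cdot \frac{110128}{5}} = \left(- \frac{45073}{8}\right) \frac{5}{110128} = - \frac{225365}{881024}$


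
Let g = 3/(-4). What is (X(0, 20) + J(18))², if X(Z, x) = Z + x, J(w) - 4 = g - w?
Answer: 441/16 ≈ 27.563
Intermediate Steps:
g = -¾ (g = 3*(-¼) = -¾ ≈ -0.75000)
J(w) = 13/4 - w (J(w) = 4 + (-¾ - w) = 13/4 - w)
(X(0, 20) + J(18))² = ((0 + 20) + (13/4 - 1*18))² = (20 + (13/4 - 18))² = (20 - 59/4)² = (21/4)² = 441/16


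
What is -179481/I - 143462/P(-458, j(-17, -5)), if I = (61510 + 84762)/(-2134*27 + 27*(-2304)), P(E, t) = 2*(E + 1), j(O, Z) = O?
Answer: 702782736191/4774736 ≈ 1.4719e+5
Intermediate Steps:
P(E, t) = 2 + 2*E (P(E, t) = 2*(1 + E) = 2 + 2*E)
I = -10448/8559 (I = 146272/(-57618 - 62208) = 146272/(-119826) = 146272*(-1/119826) = -10448/8559 ≈ -1.2207)
-179481/I - 143462/P(-458, j(-17, -5)) = -179481/(-10448/8559) - 143462/(2 + 2*(-458)) = -179481*(-8559/10448) - 143462/(2 - 916) = 1536177879/10448 - 143462/(-914) = 1536177879/10448 - 143462*(-1/914) = 1536177879/10448 + 71731/457 = 702782736191/4774736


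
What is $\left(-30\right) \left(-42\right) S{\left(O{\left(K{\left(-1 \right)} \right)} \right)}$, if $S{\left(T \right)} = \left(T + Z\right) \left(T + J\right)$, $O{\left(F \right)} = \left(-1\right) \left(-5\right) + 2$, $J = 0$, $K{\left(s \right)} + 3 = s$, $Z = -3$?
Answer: $35280$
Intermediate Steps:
$K{\left(s \right)} = -3 + s$
$O{\left(F \right)} = 7$ ($O{\left(F \right)} = 5 + 2 = 7$)
$S{\left(T \right)} = T \left(-3 + T\right)$ ($S{\left(T \right)} = \left(T - 3\right) \left(T + 0\right) = \left(-3 + T\right) T = T \left(-3 + T\right)$)
$\left(-30\right) \left(-42\right) S{\left(O{\left(K{\left(-1 \right)} \right)} \right)} = \left(-30\right) \left(-42\right) 7 \left(-3 + 7\right) = 1260 \cdot 7 \cdot 4 = 1260 \cdot 28 = 35280$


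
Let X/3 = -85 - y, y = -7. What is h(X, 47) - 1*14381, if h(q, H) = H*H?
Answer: -12172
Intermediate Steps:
X = -234 (X = 3*(-85 - 1*(-7)) = 3*(-85 + 7) = 3*(-78) = -234)
h(q, H) = H**2
h(X, 47) - 1*14381 = 47**2 - 1*14381 = 2209 - 14381 = -12172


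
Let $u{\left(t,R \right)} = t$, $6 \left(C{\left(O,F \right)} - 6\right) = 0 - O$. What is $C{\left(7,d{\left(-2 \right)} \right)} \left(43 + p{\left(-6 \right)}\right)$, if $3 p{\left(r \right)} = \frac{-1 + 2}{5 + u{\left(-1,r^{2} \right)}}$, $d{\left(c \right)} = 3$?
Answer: $\frac{14993}{72} \approx 208.24$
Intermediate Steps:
$C{\left(O,F \right)} = 6 - \frac{O}{6}$ ($C{\left(O,F \right)} = 6 + \frac{0 - O}{6} = 6 + \frac{\left(-1\right) O}{6} = 6 - \frac{O}{6}$)
$p{\left(r \right)} = \frac{1}{12}$ ($p{\left(r \right)} = \frac{\left(-1 + 2\right) \frac{1}{5 - 1}}{3} = \frac{1 \cdot \frac{1}{4}}{3} = \frac{1}{3} \cdot \frac{1}{4} = \frac{1}{12}$)
$C{\left(7,d{\left(-2 \right)} \right)} \left(43 + p{\left(-6 \right)}\right) = \left(6 - \frac{7}{6}\right) \left(43 + \frac{1}{12}\right) = \left(6 - \frac{7}{6}\right) \frac{517}{12} = \frac{29}{6} \cdot \frac{517}{12} = \frac{14993}{72}$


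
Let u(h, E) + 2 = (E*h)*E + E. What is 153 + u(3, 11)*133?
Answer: 49629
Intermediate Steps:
u(h, E) = -2 + E + h*E**2 (u(h, E) = -2 + ((E*h)*E + E) = -2 + (h*E**2 + E) = -2 + (E + h*E**2) = -2 + E + h*E**2)
153 + u(3, 11)*133 = 153 + (-2 + 11 + 3*11**2)*133 = 153 + (-2 + 11 + 3*121)*133 = 153 + (-2 + 11 + 363)*133 = 153 + 372*133 = 153 + 49476 = 49629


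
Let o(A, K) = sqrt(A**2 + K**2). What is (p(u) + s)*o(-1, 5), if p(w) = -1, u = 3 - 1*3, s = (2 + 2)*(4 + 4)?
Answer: 31*sqrt(26) ≈ 158.07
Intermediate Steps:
s = 32 (s = 4*8 = 32)
u = 0 (u = 3 - 3 = 0)
(p(u) + s)*o(-1, 5) = (-1 + 32)*sqrt((-1)**2 + 5**2) = 31*sqrt(1 + 25) = 31*sqrt(26)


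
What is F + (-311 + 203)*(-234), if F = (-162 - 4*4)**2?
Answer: 56956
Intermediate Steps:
F = 31684 (F = (-162 - 16)**2 = (-178)**2 = 31684)
F + (-311 + 203)*(-234) = 31684 + (-311 + 203)*(-234) = 31684 - 108*(-234) = 31684 + 25272 = 56956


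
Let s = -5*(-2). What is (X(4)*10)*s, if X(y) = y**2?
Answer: 1600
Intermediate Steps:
s = 10
(X(4)*10)*s = (4**2*10)*10 = (16*10)*10 = 160*10 = 1600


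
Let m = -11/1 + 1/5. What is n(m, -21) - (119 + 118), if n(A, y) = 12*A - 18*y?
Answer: 57/5 ≈ 11.400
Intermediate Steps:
m = -54/5 (m = -11*1 + 1*(⅕) = -11 + ⅕ = -54/5 ≈ -10.800)
n(A, y) = -18*y + 12*A
n(m, -21) - (119 + 118) = (-18*(-21) + 12*(-54/5)) - (119 + 118) = (378 - 648/5) - 1*237 = 1242/5 - 237 = 57/5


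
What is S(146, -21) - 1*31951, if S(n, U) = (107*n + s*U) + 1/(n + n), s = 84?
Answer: -5283155/292 ≈ -18093.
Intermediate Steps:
S(n, U) = 1/(2*n) + 84*U + 107*n (S(n, U) = (107*n + 84*U) + 1/(n + n) = (84*U + 107*n) + 1/(2*n) = 1/(2*n) + 84*U + 107*n)
S(146, -21) - 1*31951 = ((½)/146 + 84*(-21) + 107*146) - 1*31951 = ((½)*(1/146) - 1764 + 15622) - 31951 = (1/292 - 1764 + 15622) - 31951 = 4046537/292 - 31951 = -5283155/292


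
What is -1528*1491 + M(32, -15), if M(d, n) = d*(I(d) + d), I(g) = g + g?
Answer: -2275176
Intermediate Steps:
I(g) = 2*g
M(d, n) = 3*d**2 (M(d, n) = d*(2*d + d) = d*(3*d) = 3*d**2)
-1528*1491 + M(32, -15) = -1528*1491 + 3*32**2 = -2278248 + 3*1024 = -2278248 + 3072 = -2275176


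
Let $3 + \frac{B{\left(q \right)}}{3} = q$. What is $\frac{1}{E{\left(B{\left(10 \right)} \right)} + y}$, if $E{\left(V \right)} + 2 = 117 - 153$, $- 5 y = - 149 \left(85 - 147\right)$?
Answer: $- \frac{5}{9428} \approx -0.00053034$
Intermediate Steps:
$B{\left(q \right)} = -9 + 3 q$
$y = - \frac{9238}{5}$ ($y = - \frac{\left(-149\right) \left(85 - 147\right)}{5} = - \frac{\left(-149\right) \left(-62\right)}{5} = \left(- \frac{1}{5}\right) 9238 = - \frac{9238}{5} \approx -1847.6$)
$E{\left(V \right)} = -38$ ($E{\left(V \right)} = -2 + \left(117 - 153\right) = -2 - 36 = -38$)
$\frac{1}{E{\left(B{\left(10 \right)} \right)} + y} = \frac{1}{-38 - \frac{9238}{5}} = \frac{1}{- \frac{9428}{5}} = - \frac{5}{9428}$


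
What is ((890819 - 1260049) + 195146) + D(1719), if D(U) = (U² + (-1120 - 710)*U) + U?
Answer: -363174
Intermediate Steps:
D(U) = U² - 1829*U (D(U) = (U² - 1830*U) + U = U² - 1829*U)
((890819 - 1260049) + 195146) + D(1719) = ((890819 - 1260049) + 195146) + 1719*(-1829 + 1719) = (-369230 + 195146) + 1719*(-110) = -174084 - 189090 = -363174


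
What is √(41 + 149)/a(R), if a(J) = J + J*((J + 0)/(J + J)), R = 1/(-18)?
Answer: -12*√190 ≈ -165.41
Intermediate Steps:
R = -1/18 ≈ -0.055556
a(J) = 3*J/2 (a(J) = J + J*(J/((2*J))) = J + J*(J*(1/(2*J))) = J + J*(½) = J + J/2 = 3*J/2)
√(41 + 149)/a(R) = √(41 + 149)/(((3/2)*(-1/18))) = √190/(-1/12) = √190*(-12) = -12*√190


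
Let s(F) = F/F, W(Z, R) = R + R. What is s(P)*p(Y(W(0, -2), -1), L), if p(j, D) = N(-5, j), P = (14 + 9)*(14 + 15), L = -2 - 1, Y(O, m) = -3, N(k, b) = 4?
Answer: 4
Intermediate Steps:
W(Z, R) = 2*R
L = -3
P = 667 (P = 23*29 = 667)
p(j, D) = 4
s(F) = 1
s(P)*p(Y(W(0, -2), -1), L) = 1*4 = 4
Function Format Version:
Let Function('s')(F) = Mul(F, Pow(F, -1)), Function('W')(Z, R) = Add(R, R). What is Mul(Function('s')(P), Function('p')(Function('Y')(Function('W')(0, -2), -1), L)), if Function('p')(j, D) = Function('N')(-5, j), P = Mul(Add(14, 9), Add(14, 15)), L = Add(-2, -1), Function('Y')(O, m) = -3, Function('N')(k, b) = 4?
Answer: 4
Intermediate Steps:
Function('W')(Z, R) = Mul(2, R)
L = -3
P = 667 (P = Mul(23, 29) = 667)
Function('p')(j, D) = 4
Function('s')(F) = 1
Mul(Function('s')(P), Function('p')(Function('Y')(Function('W')(0, -2), -1), L)) = Mul(1, 4) = 4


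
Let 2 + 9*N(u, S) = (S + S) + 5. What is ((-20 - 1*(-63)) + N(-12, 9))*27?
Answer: 1224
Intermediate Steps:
N(u, S) = 1/3 + 2*S/9 (N(u, S) = -2/9 + ((S + S) + 5)/9 = -2/9 + (2*S + 5)/9 = -2/9 + (5 + 2*S)/9 = -2/9 + (5/9 + 2*S/9) = 1/3 + 2*S/9)
((-20 - 1*(-63)) + N(-12, 9))*27 = ((-20 - 1*(-63)) + (1/3 + (2/9)*9))*27 = ((-20 + 63) + (1/3 + 2))*27 = (43 + 7/3)*27 = (136/3)*27 = 1224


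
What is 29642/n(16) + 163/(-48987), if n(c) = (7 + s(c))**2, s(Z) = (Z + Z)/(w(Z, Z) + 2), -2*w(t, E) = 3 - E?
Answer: 46627059811/182280627 ≈ 255.80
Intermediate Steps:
w(t, E) = -3/2 + E/2 (w(t, E) = -(3 - E)/2 = -3/2 + E/2)
s(Z) = 2*Z/(1/2 + Z/2) (s(Z) = (Z + Z)/((-3/2 + Z/2) + 2) = (2*Z)/(1/2 + Z/2) = 2*Z/(1/2 + Z/2))
n(c) = (7 + 4*c/(1 + c))**2
29642/n(16) + 163/(-48987) = 29642/(((7 + 11*16)**2/(1 + 16)**2)) + 163/(-48987) = 29642/(((7 + 176)**2/17**2)) + 163*(-1/48987) = 29642/(((1/289)*183**2)) - 163/48987 = 29642/(((1/289)*33489)) - 163/48987 = 29642/(33489/289) - 163/48987 = 29642*(289/33489) - 163/48987 = 8566538/33489 - 163/48987 = 46627059811/182280627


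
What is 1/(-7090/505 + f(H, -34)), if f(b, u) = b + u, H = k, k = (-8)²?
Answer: 101/1612 ≈ 0.062655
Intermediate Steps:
k = 64
H = 64
1/(-7090/505 + f(H, -34)) = 1/(-7090/505 + (64 - 34)) = 1/(-7090*1/505 + 30) = 1/(-1418/101 + 30) = 1/(1612/101) = 101/1612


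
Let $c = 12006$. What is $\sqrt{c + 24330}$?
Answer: $4 \sqrt{2271} \approx 190.62$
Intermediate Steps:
$\sqrt{c + 24330} = \sqrt{12006 + 24330} = \sqrt{36336} = 4 \sqrt{2271}$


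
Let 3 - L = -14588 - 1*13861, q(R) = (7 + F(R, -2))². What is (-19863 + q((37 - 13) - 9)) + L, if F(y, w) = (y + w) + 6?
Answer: 9265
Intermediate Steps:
F(y, w) = 6 + w + y (F(y, w) = (w + y) + 6 = 6 + w + y)
q(R) = (11 + R)² (q(R) = (7 + (6 - 2 + R))² = (7 + (4 + R))² = (11 + R)²)
L = 28452 (L = 3 - (-14588 - 1*13861) = 3 - (-14588 - 13861) = 3 - 1*(-28449) = 3 + 28449 = 28452)
(-19863 + q((37 - 13) - 9)) + L = (-19863 + (11 + ((37 - 13) - 9))²) + 28452 = (-19863 + (11 + (24 - 9))²) + 28452 = (-19863 + (11 + 15)²) + 28452 = (-19863 + 26²) + 28452 = (-19863 + 676) + 28452 = -19187 + 28452 = 9265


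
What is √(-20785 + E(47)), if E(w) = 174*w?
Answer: I*√12607 ≈ 112.28*I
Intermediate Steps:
√(-20785 + E(47)) = √(-20785 + 174*47) = √(-20785 + 8178) = √(-12607) = I*√12607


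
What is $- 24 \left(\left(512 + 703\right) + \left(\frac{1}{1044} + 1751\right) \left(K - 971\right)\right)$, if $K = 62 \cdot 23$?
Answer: $- \frac{1666057870}{87} \approx -1.915 \cdot 10^{7}$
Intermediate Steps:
$K = 1426$
$- 24 \left(\left(512 + 703\right) + \left(\frac{1}{1044} + 1751\right) \left(K - 971\right)\right) = - 24 \left(\left(512 + 703\right) + \left(\frac{1}{1044} + 1751\right) \left(1426 - 971\right)\right) = - 24 \left(1215 + \left(\frac{1}{1044} + 1751\right) 455\right) = - 24 \left(1215 + \frac{1828045}{1044} \cdot 455\right) = - 24 \left(1215 + \frac{831760475}{1044}\right) = \left(-24\right) \frac{833028935}{1044} = - \frac{1666057870}{87}$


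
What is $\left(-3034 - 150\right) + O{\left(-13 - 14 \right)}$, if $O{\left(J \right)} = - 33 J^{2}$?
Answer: $-27241$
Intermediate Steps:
$\left(-3034 - 150\right) + O{\left(-13 - 14 \right)} = \left(-3034 - 150\right) - 33 \left(-13 - 14\right)^{2} = -3184 - 33 \left(-27\right)^{2} = -3184 - 24057 = -27241$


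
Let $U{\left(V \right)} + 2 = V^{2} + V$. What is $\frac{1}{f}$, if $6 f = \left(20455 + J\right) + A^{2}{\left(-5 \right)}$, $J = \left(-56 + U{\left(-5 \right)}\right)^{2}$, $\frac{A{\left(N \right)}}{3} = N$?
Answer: $\frac{3}{11062} \approx 0.0002712$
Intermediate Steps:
$U{\left(V \right)} = -2 + V + V^{2}$ ($U{\left(V \right)} = -2 + \left(V^{2} + V\right) = -2 + \left(V + V^{2}\right) = -2 + V + V^{2}$)
$A{\left(N \right)} = 3 N$
$J = 1444$ ($J = \left(-56 - \left(7 - 25\right)\right)^{2} = \left(-56 - -18\right)^{2} = \left(-56 + 18\right)^{2} = \left(-38\right)^{2} = 1444$)
$f = \frac{11062}{3}$ ($f = \frac{\left(20455 + 1444\right) + \left(3 \left(-5\right)\right)^{2}}{6} = \frac{21899 + \left(-15\right)^{2}}{6} = \frac{21899 + 225}{6} = \frac{1}{6} \cdot 22124 = \frac{11062}{3} \approx 3687.3$)
$\frac{1}{f} = \frac{1}{\frac{11062}{3}} = \frac{3}{11062}$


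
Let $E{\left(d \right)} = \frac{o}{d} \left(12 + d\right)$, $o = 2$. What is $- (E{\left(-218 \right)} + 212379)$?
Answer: $- \frac{23149517}{109} \approx -2.1238 \cdot 10^{5}$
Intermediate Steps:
$E{\left(d \right)} = \frac{2 \left(12 + d\right)}{d}$ ($E{\left(d \right)} = \frac{2}{d} \left(12 + d\right) = \frac{2 \left(12 + d\right)}{d}$)
$- (E{\left(-218 \right)} + 212379) = - (\left(2 + \frac{24}{-218}\right) + 212379) = - (\left(2 + 24 \left(- \frac{1}{218}\right)\right) + 212379) = - (\left(2 - \frac{12}{109}\right) + 212379) = - (\frac{206}{109} + 212379) = \left(-1\right) \frac{23149517}{109} = - \frac{23149517}{109}$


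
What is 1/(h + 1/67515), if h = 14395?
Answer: 67515/971878426 ≈ 6.9469e-5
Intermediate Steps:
1/(h + 1/67515) = 1/(14395 + 1/67515) = 1/(971878426/67515) = 67515/971878426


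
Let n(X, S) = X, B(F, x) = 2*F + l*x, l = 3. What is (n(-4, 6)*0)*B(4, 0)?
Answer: 0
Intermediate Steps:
B(F, x) = 2*F + 3*x
(n(-4, 6)*0)*B(4, 0) = (-4*0)*(2*4 + 3*0) = 0*(8 + 0) = 0*8 = 0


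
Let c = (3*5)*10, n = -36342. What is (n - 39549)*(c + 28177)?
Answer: -2149764357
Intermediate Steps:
c = 150 (c = 15*10 = 150)
(n - 39549)*(c + 28177) = (-36342 - 39549)*(150 + 28177) = -75891*28327 = -2149764357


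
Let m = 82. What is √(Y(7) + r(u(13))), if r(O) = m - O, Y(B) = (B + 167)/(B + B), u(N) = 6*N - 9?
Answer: √1246/7 ≈ 5.0427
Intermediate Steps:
u(N) = -9 + 6*N
Y(B) = (167 + B)/(2*B) (Y(B) = (167 + B)/((2*B)) = (167 + B)*(1/(2*B)) = (167 + B)/(2*B))
r(O) = 82 - O
√(Y(7) + r(u(13))) = √((½)*(167 + 7)/7 + (82 - (-9 + 6*13))) = √((½)*(⅐)*174 + (82 - (-9 + 78))) = √(87/7 + (82 - 1*69)) = √(87/7 + (82 - 69)) = √(87/7 + 13) = √(178/7) = √1246/7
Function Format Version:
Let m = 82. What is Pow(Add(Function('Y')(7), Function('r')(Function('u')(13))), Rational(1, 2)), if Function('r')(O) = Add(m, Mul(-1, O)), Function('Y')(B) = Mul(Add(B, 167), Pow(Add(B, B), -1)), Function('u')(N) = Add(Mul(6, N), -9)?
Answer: Mul(Rational(1, 7), Pow(1246, Rational(1, 2))) ≈ 5.0427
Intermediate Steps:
Function('u')(N) = Add(-9, Mul(6, N))
Function('Y')(B) = Mul(Rational(1, 2), Pow(B, -1), Add(167, B)) (Function('Y')(B) = Mul(Add(167, B), Pow(Mul(2, B), -1)) = Mul(Add(167, B), Mul(Rational(1, 2), Pow(B, -1))) = Mul(Rational(1, 2), Pow(B, -1), Add(167, B)))
Function('r')(O) = Add(82, Mul(-1, O))
Pow(Add(Function('Y')(7), Function('r')(Function('u')(13))), Rational(1, 2)) = Pow(Add(Mul(Rational(1, 2), Pow(7, -1), Add(167, 7)), Add(82, Mul(-1, Add(-9, Mul(6, 13))))), Rational(1, 2)) = Pow(Add(Mul(Rational(1, 2), Rational(1, 7), 174), Add(82, Mul(-1, Add(-9, 78)))), Rational(1, 2)) = Pow(Add(Rational(87, 7), Add(82, Mul(-1, 69))), Rational(1, 2)) = Pow(Add(Rational(87, 7), Add(82, -69)), Rational(1, 2)) = Pow(Add(Rational(87, 7), 13), Rational(1, 2)) = Pow(Rational(178, 7), Rational(1, 2)) = Mul(Rational(1, 7), Pow(1246, Rational(1, 2)))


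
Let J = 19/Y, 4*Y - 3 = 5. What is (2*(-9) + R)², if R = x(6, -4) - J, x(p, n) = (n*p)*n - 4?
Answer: 16641/4 ≈ 4160.3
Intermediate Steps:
Y = 2 (Y = ¾ + (¼)*5 = ¾ + 5/4 = 2)
J = 19/2 ≈ 9.5000
x(p, n) = -4 + p*n² (x(p, n) = p*n² - 4 = -4 + p*n²)
R = 165/2 (R = (-4 + 6*(-4)²) - 1*19/2 = (-4 + 6*16) - 19/2 = (-4 + 96) - 19/2 = 92 - 19/2 = 165/2 ≈ 82.500)
(2*(-9) + R)² = (2*(-9) + 165/2)² = (-18 + 165/2)² = (129/2)² = 16641/4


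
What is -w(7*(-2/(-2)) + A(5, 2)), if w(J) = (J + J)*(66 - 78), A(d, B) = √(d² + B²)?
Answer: 168 + 24*√29 ≈ 297.24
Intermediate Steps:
A(d, B) = √(B² + d²)
w(J) = -24*J (w(J) = (2*J)*(-12) = -24*J)
-w(7*(-2/(-2)) + A(5, 2)) = -(-24)*(7*(-2/(-2)) + √(2² + 5²)) = -(-24)*(7*(-2*(-½)) + √(4 + 25)) = -(-24)*(7*1 + √29) = -(-24)*(7 + √29) = -(-168 - 24*√29) = 168 + 24*√29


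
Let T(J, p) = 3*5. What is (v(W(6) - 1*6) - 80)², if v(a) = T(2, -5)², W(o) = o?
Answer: 21025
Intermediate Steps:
T(J, p) = 15
v(a) = 225 (v(a) = 15² = 225)
(v(W(6) - 1*6) - 80)² = (225 - 80)² = 145² = 21025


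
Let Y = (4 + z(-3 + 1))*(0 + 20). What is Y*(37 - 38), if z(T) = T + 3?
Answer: -100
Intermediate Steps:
z(T) = 3 + T
Y = 100 (Y = (4 + (3 + (-3 + 1)))*(0 + 20) = (4 + (3 - 2))*20 = (4 + 1)*20 = 5*20 = 100)
Y*(37 - 38) = 100*(37 - 38) = 100*(-1) = -100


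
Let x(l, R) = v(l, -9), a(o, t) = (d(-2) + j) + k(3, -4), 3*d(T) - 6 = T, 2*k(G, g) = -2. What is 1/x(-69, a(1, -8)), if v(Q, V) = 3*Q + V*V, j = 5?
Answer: -1/126 ≈ -0.0079365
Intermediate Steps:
k(G, g) = -1 (k(G, g) = (1/2)*(-2) = -1)
d(T) = 2 + T/3
a(o, t) = 16/3 (a(o, t) = ((2 + (1/3)*(-2)) + 5) - 1 = ((2 - 2/3) + 5) - 1 = (4/3 + 5) - 1 = 19/3 - 1 = 16/3)
v(Q, V) = V**2 + 3*Q (v(Q, V) = 3*Q + V**2 = V**2 + 3*Q)
x(l, R) = 81 + 3*l (x(l, R) = (-9)**2 + 3*l = 81 + 3*l)
1/x(-69, a(1, -8)) = 1/(81 + 3*(-69)) = 1/(81 - 207) = 1/(-126) = -1/126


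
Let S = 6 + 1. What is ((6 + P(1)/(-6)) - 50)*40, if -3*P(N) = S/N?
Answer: -15700/9 ≈ -1744.4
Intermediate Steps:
S = 7
P(N) = -7/(3*N)
((6 + P(1)/(-6)) - 50)*40 = ((6 - 7/3/1/(-6)) - 50)*40 = ((6 - 7/3*1*(-1/6)) - 50)*40 = ((6 - 7/3*(-1/6)) - 50)*40 = ((6 + 7/18) - 50)*40 = (115/18 - 50)*40 = -785/18*40 = -15700/9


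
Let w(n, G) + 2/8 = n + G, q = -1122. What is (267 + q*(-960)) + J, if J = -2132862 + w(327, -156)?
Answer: -4221217/4 ≈ -1.0553e+6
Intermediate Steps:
w(n, G) = -¼ + G + n (w(n, G) = -¼ + (n + G) = -¼ + (G + n) = -¼ + G + n)
J = -8530765/4 (J = -2132862 + (-¼ - 156 + 327) = -2132862 + 683/4 = -8530765/4 ≈ -2.1327e+6)
(267 + q*(-960)) + J = (267 - 1122*(-960)) - 8530765/4 = (267 + 1077120) - 8530765/4 = 1077387 - 8530765/4 = -4221217/4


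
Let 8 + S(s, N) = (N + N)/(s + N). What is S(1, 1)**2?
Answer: 49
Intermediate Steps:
S(s, N) = -8 + 2*N/(N + s) (S(s, N) = -8 + (N + N)/(s + N) = -8 + (2*N)/(N + s) = -8 + 2*N/(N + s))
S(1, 1)**2 = (2*(-4*1 - 3*1)/(1 + 1))**2 = (2*(-4 - 3)/2)**2 = (2*(1/2)*(-7))**2 = (-7)**2 = 49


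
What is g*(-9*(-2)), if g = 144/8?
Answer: 324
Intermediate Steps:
g = 18 (g = 144*(1/8) = 18)
g*(-9*(-2)) = 18*(-9*(-2)) = 18*18 = 324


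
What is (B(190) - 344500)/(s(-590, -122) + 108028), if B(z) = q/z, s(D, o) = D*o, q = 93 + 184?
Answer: -65454723/34201520 ≈ -1.9138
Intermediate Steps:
q = 277
B(z) = 277/z
(B(190) - 344500)/(s(-590, -122) + 108028) = (277/190 - 344500)/(-590*(-122) + 108028) = (277*(1/190) - 344500)/(71980 + 108028) = (277/190 - 344500)/180008 = -65454723/190*1/180008 = -65454723/34201520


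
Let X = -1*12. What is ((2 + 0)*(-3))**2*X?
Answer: -432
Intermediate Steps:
X = -12
((2 + 0)*(-3))**2*X = ((2 + 0)*(-3))**2*(-12) = (2*(-3))**2*(-12) = (-6)**2*(-12) = 36*(-12) = -432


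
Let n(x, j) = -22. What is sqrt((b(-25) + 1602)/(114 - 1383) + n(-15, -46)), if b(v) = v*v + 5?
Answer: 5*I*sqrt(18894)/141 ≈ 4.8743*I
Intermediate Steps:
b(v) = 5 + v**2 (b(v) = v**2 + 5 = 5 + v**2)
sqrt((b(-25) + 1602)/(114 - 1383) + n(-15, -46)) = sqrt(((5 + (-25)**2) + 1602)/(114 - 1383) - 22) = sqrt(((5 + 625) + 1602)/(-1269) - 22) = sqrt((630 + 1602)*(-1/1269) - 22) = sqrt(2232*(-1/1269) - 22) = sqrt(-248/141 - 22) = sqrt(-3350/141) = 5*I*sqrt(18894)/141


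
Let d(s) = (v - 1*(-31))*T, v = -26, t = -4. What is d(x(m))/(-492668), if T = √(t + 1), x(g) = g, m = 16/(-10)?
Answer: -5*I*√3/492668 ≈ -1.7578e-5*I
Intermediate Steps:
m = -8/5 (m = 16*(-⅒) = -8/5 ≈ -1.6000)
T = I*√3 (T = √(-4 + 1) = √(-3) = I*√3 ≈ 1.732*I)
d(s) = 5*I*√3 (d(s) = (-26 - 1*(-31))*(I*√3) = (-26 + 31)*(I*√3) = 5*(I*√3) = 5*I*√3)
d(x(m))/(-492668) = (5*I*√3)/(-492668) = (5*I*√3)*(-1/492668) = -5*I*√3/492668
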